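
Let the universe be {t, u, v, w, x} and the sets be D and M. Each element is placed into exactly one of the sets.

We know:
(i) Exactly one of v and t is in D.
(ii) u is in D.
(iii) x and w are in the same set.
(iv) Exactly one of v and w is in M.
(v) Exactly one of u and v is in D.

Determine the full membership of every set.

D = {t, u, w, x}; M = {v}

From (ii): u ∈ D.
(v) (exactly one): v ∉ D.
Only one set left: v ∈ M.
(i) (exactly one): t ∈ D.
(iv) (exactly one): w ∉ M.
Only one set left: w ∈ D.
(iii): x matches w: x ∈ D.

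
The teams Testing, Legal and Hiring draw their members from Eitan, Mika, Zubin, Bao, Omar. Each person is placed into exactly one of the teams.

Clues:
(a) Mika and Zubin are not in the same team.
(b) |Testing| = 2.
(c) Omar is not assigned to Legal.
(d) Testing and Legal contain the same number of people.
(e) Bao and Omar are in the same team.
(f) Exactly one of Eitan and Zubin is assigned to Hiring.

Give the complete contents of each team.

Testing = {Bao, Omar}; Legal = {Eitan, Mika}; Hiring = {Zubin}

From (c): Omar ∉ Legal.
(e): Bao matches Omar: Bao ∉ Legal.
Suppose Eitan ∈ Testing: no assignment then satisfies all the clues, so Eitan ∉ Testing.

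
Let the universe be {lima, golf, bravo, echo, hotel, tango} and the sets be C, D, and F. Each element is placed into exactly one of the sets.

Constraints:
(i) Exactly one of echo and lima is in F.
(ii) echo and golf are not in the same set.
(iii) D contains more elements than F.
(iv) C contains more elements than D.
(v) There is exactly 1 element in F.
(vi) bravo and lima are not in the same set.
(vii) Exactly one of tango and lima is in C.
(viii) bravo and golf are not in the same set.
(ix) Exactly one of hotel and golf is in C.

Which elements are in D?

D = {golf, lima}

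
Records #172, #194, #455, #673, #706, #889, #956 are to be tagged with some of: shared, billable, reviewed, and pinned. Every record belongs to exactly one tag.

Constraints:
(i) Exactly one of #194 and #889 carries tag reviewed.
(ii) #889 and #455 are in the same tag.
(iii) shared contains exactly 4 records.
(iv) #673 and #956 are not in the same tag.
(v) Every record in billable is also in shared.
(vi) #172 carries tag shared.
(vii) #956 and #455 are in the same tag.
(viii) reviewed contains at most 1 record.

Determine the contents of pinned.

pinned = {#673, #706}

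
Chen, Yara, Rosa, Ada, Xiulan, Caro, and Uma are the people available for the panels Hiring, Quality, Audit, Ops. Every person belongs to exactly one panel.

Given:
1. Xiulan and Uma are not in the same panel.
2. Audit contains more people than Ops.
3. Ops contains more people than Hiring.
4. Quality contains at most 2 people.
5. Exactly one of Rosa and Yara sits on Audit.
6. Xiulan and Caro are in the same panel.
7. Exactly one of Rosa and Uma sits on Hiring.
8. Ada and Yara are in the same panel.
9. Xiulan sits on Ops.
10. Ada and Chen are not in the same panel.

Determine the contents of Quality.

Quality = {Chen}

From (9): Xiulan ∈ Ops.
(1): Uma ∉ Ops.
(6): Caro matches Xiulan: Caro ∉ Hiring.
(6): Caro matches Xiulan: Caro ∉ Quality.
(6): Caro matches Xiulan: Caro ∉ Audit.
(6): Caro matches Xiulan: Caro ∈ Ops.
Suppose Chen ∉ Quality: no assignment then satisfies all the clues, so Chen ∈ Quality.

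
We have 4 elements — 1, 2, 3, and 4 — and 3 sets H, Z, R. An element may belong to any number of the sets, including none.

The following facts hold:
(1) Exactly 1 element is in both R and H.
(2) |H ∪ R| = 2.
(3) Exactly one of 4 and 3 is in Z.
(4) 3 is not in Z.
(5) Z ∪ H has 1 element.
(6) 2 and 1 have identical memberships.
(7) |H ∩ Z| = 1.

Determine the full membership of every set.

From (4): 3 ∉ Z.
(3) (exactly one): 4 ∈ Z.
Suppose 1 ∈ H: no assignment then satisfies all the clues, so 1 ∉ H.

H = {4}; Z = {4}; R = {3, 4}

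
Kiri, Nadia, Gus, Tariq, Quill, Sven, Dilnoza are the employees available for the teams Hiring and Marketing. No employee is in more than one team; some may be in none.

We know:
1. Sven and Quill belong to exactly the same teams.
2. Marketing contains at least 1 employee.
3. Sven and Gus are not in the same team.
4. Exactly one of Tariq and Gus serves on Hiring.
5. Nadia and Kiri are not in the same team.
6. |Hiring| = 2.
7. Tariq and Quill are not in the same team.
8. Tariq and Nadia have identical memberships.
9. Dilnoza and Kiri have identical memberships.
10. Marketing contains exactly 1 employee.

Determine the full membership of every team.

Hiring = {Nadia, Tariq}; Marketing = {Gus}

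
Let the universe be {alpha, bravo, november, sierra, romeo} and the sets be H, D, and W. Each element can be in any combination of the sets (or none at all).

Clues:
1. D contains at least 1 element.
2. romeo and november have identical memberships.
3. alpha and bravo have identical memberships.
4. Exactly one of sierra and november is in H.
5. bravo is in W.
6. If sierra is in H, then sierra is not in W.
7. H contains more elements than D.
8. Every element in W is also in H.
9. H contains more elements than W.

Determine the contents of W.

W = {alpha, bravo}

From (5): bravo ∈ W.
(3): alpha matches bravo: alpha ∈ W.
(8) with alpha ∈ W: alpha ∈ H.
(8) with bravo ∈ W: bravo ∈ H.
Suppose november ∈ W: no assignment then satisfies all the clues, so november ∉ W.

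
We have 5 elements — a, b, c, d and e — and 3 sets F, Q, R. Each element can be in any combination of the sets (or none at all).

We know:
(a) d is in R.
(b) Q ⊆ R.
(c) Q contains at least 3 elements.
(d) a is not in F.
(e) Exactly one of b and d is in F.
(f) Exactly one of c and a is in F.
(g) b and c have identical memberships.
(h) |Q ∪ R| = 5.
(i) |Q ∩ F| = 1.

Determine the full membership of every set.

F = {b, c, e}; Q = {a, d, e}; R = {a, b, c, d, e}

From (a): d ∈ R.
From (d): a ∉ F.
(f) (exactly one): c ∈ F.
(g): b matches c: b ∈ F.
(e) (exactly one): d ∉ F.
Suppose a ∉ Q: no assignment then satisfies all the clues, so a ∈ Q.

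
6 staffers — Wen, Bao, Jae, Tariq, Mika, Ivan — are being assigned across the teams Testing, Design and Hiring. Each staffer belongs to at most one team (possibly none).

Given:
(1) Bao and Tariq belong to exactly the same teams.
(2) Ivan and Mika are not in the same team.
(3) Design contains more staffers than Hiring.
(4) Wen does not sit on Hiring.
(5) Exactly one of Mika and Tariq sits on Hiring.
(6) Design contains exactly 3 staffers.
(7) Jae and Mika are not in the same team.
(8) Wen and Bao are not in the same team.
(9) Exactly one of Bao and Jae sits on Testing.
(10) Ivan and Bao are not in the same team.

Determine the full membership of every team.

Testing = {Bao, Tariq}; Design = {Ivan, Jae, Wen}; Hiring = {Mika}

From (4): Wen ∉ Hiring.
Suppose Wen ∈ Testing: no assignment then satisfies all the clues, so Wen ∉ Testing.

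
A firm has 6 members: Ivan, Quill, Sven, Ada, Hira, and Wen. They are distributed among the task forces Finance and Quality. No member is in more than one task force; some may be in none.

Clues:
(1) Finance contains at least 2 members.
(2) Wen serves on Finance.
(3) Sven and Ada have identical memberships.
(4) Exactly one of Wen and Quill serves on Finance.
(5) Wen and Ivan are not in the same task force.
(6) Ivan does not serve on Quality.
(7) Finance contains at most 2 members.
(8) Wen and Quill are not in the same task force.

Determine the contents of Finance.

Finance = {Hira, Wen}

From (2): Wen ∈ Finance.
From (6): Ivan ∉ Quality.
(4) (exactly one): Quill ∉ Finance.
(5): Ivan ∉ Finance.
Suppose Sven ∈ Finance: no assignment then satisfies all the clues, so Sven ∉ Finance.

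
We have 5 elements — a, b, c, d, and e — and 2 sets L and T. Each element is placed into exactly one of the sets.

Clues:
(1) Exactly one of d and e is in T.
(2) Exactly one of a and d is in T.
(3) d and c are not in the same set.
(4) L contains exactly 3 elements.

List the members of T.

T = {b, d}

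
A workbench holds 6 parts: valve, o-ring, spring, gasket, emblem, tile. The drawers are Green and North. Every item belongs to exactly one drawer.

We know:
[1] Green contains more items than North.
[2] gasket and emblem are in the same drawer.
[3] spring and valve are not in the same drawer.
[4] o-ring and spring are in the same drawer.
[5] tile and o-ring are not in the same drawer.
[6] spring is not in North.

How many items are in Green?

4

From (6): spring ∉ North.
(4): o-ring matches spring: o-ring ∉ North.
Only one drawer left: o-ring ∈ Green.
Only one drawer left: spring ∈ Green.
(3): valve ∉ Green.
(5): tile ∉ Green.
Only one drawer left: valve ∈ North.
Only one drawer left: tile ∈ North.
Suppose gasket ∉ Green: no assignment then satisfies all the clues, so gasket ∈ Green.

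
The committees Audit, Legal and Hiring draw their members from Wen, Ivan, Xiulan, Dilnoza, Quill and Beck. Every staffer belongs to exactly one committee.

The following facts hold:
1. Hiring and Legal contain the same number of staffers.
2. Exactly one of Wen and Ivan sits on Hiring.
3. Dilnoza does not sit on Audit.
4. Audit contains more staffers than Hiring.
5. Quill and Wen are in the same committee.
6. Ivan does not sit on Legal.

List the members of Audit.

Audit = {Beck, Quill, Wen, Xiulan}

From (3): Dilnoza ∉ Audit.
From (6): Ivan ∉ Legal.
Suppose Wen ∉ Audit: no assignment then satisfies all the clues, so Wen ∈ Audit.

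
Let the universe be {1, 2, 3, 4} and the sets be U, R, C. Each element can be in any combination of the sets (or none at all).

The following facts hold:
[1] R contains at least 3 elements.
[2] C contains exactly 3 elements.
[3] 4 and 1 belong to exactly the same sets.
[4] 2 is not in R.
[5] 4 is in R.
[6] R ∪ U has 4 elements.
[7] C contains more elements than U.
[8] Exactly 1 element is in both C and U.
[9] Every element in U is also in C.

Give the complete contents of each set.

U = {2}; R = {1, 3, 4}; C = {1, 2, 4}

From (4): 2 ∉ R.
From (5): 4 ∈ R.
(1): only 3 candidates remain for R, so all are in.
Suppose 1 ∈ U: no assignment then satisfies all the clues, so 1 ∉ U.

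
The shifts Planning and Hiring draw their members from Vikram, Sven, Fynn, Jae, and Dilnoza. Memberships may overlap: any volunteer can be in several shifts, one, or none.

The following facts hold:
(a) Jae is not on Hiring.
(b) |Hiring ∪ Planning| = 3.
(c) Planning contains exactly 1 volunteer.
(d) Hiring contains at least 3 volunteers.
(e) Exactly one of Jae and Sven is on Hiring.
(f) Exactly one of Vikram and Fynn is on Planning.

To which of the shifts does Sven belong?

From (a): Jae ∉ Hiring.
(e) (exactly one): Sven ∈ Hiring.
Suppose Sven ∈ Planning: no assignment then satisfies all the clues, so Sven ∉ Planning.

Sven: Hiring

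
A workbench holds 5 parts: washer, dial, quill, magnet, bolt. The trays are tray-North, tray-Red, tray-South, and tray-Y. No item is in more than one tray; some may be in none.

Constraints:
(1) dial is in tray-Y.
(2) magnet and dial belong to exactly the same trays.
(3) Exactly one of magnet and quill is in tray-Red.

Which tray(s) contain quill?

From (1): dial ∈ tray-Y.
(2): magnet matches dial: magnet ∉ tray-North.
(2): magnet matches dial: magnet ∉ tray-Red.
(2): magnet matches dial: magnet ∉ tray-South.
(2): magnet matches dial: magnet ∈ tray-Y.
(3) (exactly one): quill ∈ tray-Red.

quill: tray-Red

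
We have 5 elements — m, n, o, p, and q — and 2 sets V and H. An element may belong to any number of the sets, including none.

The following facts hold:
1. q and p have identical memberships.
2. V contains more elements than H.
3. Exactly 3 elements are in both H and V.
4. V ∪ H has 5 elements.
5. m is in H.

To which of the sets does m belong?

m: H, V

From (5): m ∈ H.
Suppose m ∉ V: no assignment then satisfies all the clues, so m ∈ V.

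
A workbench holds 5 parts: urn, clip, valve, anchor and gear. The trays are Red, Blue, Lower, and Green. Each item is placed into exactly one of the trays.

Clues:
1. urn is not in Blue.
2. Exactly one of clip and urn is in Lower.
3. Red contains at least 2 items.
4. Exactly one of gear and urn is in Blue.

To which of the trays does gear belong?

gear: Blue

From (1): urn ∉ Blue.
(4) (exactly one): gear ∈ Blue.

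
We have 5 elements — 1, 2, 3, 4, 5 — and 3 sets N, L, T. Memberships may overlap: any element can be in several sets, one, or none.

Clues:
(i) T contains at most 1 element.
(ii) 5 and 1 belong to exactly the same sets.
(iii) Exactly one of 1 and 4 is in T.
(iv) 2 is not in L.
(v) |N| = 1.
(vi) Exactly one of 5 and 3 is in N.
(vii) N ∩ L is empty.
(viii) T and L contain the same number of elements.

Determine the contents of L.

L = {4}

From (iv): 2 ∉ L.
Suppose 1 ∈ L: no assignment then satisfies all the clues, so 1 ∉ L.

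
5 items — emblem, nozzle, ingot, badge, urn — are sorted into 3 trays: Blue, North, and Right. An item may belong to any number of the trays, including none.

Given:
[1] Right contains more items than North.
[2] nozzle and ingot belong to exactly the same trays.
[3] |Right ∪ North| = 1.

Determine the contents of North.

North = {}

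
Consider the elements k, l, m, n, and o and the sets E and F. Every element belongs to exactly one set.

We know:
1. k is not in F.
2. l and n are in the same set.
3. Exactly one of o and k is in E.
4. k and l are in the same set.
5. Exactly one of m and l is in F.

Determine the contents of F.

From (1): k ∉ F.
(4): l matches k: l ∉ F.
(5) (exactly one): m ∈ F.
Only one set left: k ∈ E.
Only one set left: l ∈ E.
(2): n matches l: n ∈ E.
(3) (exactly one): o ∉ E.
Only one set left: o ∈ F.

F = {m, o}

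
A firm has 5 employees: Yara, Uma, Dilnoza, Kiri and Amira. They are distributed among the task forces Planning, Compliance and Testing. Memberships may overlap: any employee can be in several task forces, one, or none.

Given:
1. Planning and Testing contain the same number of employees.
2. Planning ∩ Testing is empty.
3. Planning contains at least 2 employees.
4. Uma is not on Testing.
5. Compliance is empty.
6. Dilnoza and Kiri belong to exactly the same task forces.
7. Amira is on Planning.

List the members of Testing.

From (4): Uma ∉ Testing.
From (7): Amira ∈ Planning.
(2) (disjoint): Amira ∉ Testing.
(5): Compliance already has 0, so the rest are out.
Suppose Yara ∈ Testing: no assignment then satisfies all the clues, so Yara ∉ Testing.

Testing = {Dilnoza, Kiri}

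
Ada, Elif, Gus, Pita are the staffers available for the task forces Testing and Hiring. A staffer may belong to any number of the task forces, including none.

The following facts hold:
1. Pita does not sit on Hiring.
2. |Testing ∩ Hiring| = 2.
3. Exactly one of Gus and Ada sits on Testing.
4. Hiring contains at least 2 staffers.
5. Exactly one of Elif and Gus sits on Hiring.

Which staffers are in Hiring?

Hiring = {Ada, Elif}

From (1): Pita ∉ Hiring.
Suppose Ada ∉ Hiring: no assignment then satisfies all the clues, so Ada ∈ Hiring.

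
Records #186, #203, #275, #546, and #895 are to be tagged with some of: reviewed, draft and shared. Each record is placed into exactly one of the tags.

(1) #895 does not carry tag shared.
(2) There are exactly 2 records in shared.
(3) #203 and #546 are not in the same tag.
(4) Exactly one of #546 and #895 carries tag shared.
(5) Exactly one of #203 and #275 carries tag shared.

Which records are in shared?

From (1): #895 ∉ shared.
(4) (exactly one): #546 ∈ shared.
(3): #203 ∉ shared.
(5) (exactly one): #275 ∈ shared.
(2): shared already has 2, so the rest are out.

shared = {#275, #546}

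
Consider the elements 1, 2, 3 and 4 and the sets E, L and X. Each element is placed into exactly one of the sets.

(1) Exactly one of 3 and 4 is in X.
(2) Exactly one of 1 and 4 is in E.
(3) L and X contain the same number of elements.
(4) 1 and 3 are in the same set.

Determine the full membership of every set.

E = {1, 3}; L = {2}; X = {4}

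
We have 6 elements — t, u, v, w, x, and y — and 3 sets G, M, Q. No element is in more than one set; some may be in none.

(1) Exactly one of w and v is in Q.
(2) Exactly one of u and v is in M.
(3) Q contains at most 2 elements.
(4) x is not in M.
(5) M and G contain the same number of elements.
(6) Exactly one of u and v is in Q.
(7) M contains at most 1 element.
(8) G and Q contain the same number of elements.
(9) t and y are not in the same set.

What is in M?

From (4): x ∉ M.
Suppose t ∈ M: no assignment then satisfies all the clues, so t ∉ M.

M = {u}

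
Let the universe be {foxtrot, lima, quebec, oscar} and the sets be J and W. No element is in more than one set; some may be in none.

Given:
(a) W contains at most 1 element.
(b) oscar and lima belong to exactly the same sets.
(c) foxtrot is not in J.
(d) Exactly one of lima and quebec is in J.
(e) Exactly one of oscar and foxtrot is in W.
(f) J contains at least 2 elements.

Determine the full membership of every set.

J = {lima, oscar}; W = {foxtrot}

From (c): foxtrot ∉ J.
Suppose foxtrot ∉ W: no assignment then satisfies all the clues, so foxtrot ∈ W.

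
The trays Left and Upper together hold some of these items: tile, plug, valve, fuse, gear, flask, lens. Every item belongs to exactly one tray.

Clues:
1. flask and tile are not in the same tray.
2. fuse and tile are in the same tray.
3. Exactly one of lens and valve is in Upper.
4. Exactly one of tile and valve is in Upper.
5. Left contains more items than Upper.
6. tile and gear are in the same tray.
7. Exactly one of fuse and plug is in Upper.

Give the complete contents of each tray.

Left = {fuse, gear, lens, tile}; Upper = {flask, plug, valve}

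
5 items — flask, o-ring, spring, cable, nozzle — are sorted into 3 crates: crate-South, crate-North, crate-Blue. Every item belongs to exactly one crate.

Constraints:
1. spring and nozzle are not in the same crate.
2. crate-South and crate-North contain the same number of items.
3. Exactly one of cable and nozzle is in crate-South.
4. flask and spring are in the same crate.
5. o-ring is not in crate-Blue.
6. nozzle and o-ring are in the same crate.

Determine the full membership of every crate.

crate-South = {nozzle, o-ring}; crate-North = {flask, spring}; crate-Blue = {cable}

From (5): o-ring ∉ crate-Blue.
(6): nozzle matches o-ring: nozzle ∉ crate-Blue.
Suppose flask ∈ crate-South: no assignment then satisfies all the clues, so flask ∉ crate-South.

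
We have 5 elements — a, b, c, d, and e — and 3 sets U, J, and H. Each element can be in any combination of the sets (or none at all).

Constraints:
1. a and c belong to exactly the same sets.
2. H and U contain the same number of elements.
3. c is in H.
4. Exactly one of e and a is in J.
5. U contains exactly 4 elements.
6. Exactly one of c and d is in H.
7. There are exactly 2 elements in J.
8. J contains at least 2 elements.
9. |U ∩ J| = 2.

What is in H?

H = {a, b, c, e}

From (3): c ∈ H.
(1): a matches c: a ∈ H.
(6) (exactly one): d ∉ H.
Suppose b ∉ H: no assignment then satisfies all the clues, so b ∈ H.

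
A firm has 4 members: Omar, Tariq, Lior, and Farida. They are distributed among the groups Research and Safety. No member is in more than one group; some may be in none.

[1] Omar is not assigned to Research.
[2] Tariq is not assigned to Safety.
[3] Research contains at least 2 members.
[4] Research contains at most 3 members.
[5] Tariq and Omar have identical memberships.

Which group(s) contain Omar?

From (1): Omar ∉ Research.
From (2): Tariq ∉ Safety.
(5): Tariq matches Omar: Tariq ∉ Research.
(5): Omar matches Tariq: Omar ∉ Safety.
(3): only 2 candidates remain for Research, so all are in.

Omar: none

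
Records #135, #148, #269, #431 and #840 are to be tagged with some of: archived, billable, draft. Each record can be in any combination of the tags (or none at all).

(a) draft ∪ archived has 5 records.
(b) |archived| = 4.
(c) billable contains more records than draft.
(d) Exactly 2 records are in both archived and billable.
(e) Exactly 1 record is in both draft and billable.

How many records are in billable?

3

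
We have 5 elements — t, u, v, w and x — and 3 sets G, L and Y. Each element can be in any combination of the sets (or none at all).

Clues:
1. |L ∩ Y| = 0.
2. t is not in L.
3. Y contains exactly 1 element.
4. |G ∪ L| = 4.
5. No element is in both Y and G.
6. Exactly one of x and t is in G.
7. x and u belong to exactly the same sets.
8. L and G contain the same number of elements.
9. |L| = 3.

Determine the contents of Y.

Y = {t}

From (2): t ∉ L.
Suppose t ∉ Y: no assignment then satisfies all the clues, so t ∈ Y.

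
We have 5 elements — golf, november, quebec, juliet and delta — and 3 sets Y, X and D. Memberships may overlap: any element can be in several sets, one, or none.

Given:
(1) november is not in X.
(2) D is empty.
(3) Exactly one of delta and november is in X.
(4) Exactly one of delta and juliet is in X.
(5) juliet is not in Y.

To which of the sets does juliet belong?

juliet: none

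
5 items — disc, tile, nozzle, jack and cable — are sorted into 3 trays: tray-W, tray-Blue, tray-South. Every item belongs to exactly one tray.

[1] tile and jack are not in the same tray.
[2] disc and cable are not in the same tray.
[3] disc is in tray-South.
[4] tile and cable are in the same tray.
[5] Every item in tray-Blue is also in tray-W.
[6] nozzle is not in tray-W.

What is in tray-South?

From (3): disc ∈ tray-South.
From (6): nozzle ∉ tray-W.
(2): cable ∉ tray-South.
(4): tile matches cable: tile ∉ tray-South.
(5) contrapositive: nozzle ∉ tray-Blue.
Only one tray left: nozzle ∈ tray-South.
Suppose jack ∉ tray-South: no assignment then satisfies all the clues, so jack ∈ tray-South.

tray-South = {disc, jack, nozzle}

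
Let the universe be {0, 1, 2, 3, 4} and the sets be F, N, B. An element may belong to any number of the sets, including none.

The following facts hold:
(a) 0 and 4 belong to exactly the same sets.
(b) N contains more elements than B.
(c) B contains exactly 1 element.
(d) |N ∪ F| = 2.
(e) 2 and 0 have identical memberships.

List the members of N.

N = {1, 3}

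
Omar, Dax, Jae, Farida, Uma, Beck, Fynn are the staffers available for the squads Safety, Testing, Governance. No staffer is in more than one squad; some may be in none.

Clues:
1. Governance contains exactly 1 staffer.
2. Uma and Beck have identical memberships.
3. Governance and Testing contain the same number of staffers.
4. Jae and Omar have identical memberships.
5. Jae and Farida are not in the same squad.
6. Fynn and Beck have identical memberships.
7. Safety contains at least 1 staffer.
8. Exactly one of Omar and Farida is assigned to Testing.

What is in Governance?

Governance = {Dax}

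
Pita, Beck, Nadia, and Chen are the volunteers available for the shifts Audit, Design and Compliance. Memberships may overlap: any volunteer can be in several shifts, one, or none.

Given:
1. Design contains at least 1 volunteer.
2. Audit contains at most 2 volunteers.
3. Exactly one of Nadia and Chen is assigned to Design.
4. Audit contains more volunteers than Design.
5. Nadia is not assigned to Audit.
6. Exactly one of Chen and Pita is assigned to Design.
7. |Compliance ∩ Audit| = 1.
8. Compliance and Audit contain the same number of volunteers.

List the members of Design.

Design = {Chen}

From (5): Nadia ∉ Audit.
Suppose Pita ∈ Design: no assignment then satisfies all the clues, so Pita ∉ Design.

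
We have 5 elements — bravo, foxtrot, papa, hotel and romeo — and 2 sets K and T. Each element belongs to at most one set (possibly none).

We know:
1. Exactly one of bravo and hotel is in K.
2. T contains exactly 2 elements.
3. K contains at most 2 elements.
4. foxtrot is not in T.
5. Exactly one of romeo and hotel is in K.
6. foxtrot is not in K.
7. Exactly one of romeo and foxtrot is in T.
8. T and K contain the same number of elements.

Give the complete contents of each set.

From (4): foxtrot ∉ T.
From (6): foxtrot ∉ K.
(7) (exactly one): romeo ∈ T.
(5) (exactly one): hotel ∈ K.
(1) (exactly one): bravo ∉ K.
Suppose bravo ∉ T: no assignment then satisfies all the clues, so bravo ∈ T.

K = {hotel, papa}; T = {bravo, romeo}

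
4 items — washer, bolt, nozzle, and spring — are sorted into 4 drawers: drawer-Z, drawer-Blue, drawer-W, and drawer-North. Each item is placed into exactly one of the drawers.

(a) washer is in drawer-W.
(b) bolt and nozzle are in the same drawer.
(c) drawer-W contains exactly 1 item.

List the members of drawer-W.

drawer-W = {washer}

From (a): washer ∈ drawer-W.
(c): drawer-W already has 1, so the rest are out.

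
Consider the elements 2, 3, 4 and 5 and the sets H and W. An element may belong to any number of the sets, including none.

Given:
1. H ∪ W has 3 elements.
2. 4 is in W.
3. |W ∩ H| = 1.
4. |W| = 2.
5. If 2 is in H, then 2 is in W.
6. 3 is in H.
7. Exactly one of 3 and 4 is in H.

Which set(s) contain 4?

From (2): 4 ∈ W.
From (6): 3 ∈ H.
(7) (exactly one): 4 ∉ H.

4: W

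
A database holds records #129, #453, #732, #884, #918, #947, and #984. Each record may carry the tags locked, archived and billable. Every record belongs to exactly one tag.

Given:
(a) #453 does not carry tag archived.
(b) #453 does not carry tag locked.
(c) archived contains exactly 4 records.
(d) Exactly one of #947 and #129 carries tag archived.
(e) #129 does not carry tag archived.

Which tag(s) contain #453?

From (a): #453 ∉ archived.
From (b): #453 ∉ locked.
From (e): #129 ∉ archived.
(d) (exactly one): #947 ∈ archived.
Only one tag left: #453 ∈ billable.

#453: billable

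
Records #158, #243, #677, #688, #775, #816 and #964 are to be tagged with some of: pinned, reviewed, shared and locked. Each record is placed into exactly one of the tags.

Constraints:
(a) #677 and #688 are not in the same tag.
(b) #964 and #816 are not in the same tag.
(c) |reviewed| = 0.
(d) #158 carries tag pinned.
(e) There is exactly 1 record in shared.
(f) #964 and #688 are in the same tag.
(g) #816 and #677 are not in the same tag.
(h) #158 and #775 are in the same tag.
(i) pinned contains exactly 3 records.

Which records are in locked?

locked = {#243, #688, #964}

From (d): #158 ∈ pinned.
(c): reviewed already has 0, so the rest are out.
(h): #775 matches #158: #775 ∈ pinned.
Suppose #243 ∉ locked: no assignment then satisfies all the clues, so #243 ∈ locked.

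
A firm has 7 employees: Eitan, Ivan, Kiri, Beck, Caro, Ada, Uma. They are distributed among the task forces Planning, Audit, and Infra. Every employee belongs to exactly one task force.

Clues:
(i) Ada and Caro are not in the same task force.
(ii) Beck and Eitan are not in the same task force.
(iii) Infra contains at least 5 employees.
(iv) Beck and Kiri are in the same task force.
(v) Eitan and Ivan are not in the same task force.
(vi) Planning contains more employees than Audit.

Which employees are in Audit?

Audit = {}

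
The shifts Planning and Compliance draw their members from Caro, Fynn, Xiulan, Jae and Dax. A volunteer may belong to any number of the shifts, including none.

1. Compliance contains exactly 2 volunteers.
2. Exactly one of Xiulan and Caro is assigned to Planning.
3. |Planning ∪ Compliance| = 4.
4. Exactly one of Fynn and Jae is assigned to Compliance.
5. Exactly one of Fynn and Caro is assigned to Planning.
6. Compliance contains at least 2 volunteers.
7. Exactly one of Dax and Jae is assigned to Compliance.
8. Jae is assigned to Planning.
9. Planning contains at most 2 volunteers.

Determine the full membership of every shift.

Planning = {Caro, Jae}; Compliance = {Dax, Fynn}

From (8): Jae ∈ Planning.
Suppose Caro ∉ Planning: no assignment then satisfies all the clues, so Caro ∈ Planning.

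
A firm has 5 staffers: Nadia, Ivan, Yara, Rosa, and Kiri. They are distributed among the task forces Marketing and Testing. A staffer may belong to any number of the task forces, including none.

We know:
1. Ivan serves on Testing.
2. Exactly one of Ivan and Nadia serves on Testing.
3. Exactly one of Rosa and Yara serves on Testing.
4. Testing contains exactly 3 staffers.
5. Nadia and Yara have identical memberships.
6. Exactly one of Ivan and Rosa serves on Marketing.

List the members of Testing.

Testing = {Ivan, Kiri, Rosa}

From (1): Ivan ∈ Testing.
(2) (exactly one): Nadia ∉ Testing.
(5): Yara matches Nadia: Yara ∉ Testing.
(3) (exactly one): Rosa ∈ Testing.
(4): only 3 candidates remain for Testing, so all are in.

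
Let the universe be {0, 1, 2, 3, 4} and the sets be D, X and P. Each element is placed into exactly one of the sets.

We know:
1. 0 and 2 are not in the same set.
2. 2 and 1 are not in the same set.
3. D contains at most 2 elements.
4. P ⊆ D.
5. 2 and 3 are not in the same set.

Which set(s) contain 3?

3: X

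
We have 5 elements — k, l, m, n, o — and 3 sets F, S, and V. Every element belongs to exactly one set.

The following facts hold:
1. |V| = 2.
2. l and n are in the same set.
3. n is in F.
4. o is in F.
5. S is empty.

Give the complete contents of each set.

From (3): n ∈ F.
From (4): o ∈ F.
(2): l matches n: l ∈ F.
(5): S already has 0, so the rest are out.
(1): only 2 candidates remain for V, so all are in.

F = {l, n, o}; S = {}; V = {k, m}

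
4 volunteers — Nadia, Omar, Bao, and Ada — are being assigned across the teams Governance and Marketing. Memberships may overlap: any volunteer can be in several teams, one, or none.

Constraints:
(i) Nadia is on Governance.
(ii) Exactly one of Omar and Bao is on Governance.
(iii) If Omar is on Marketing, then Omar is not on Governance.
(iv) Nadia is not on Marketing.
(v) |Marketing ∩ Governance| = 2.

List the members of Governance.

Governance = {Ada, Bao, Nadia}

From (i): Nadia ∈ Governance.
From (iv): Nadia ∉ Marketing.
Suppose Omar ∈ Governance: no assignment then satisfies all the clues, so Omar ∉ Governance.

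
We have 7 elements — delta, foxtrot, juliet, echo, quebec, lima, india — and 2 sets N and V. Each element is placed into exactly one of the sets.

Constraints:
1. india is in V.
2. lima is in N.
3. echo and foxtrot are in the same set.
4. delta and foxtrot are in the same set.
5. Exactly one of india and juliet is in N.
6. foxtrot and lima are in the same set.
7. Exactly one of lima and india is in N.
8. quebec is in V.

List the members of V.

From (1): india ∈ V.
From (2): lima ∈ N.
From (8): quebec ∈ V.
(5) (exactly one): juliet ∈ N.
(6): foxtrot matches lima: foxtrot ∈ N.
(3): echo matches foxtrot: echo ∈ N.
(4): delta matches foxtrot: delta ∈ N.

V = {india, quebec}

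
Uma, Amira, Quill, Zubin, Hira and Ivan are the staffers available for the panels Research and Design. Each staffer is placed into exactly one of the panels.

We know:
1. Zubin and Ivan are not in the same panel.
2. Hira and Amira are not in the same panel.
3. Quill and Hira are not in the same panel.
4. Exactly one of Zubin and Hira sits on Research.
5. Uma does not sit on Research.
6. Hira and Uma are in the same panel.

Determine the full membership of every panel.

From (5): Uma ∉ Research.
(6): Hira matches Uma: Hira ∉ Research.
Only one panel left: Uma ∈ Design.
Only one panel left: Hira ∈ Design.
(2): Amira ∉ Design.
(3): Quill ∉ Design.
(4) (exactly one): Zubin ∈ Research.
Only one panel left: Amira ∈ Research.
Only one panel left: Quill ∈ Research.
(1): Ivan ∉ Research.
Only one panel left: Ivan ∈ Design.

Research = {Amira, Quill, Zubin}; Design = {Hira, Ivan, Uma}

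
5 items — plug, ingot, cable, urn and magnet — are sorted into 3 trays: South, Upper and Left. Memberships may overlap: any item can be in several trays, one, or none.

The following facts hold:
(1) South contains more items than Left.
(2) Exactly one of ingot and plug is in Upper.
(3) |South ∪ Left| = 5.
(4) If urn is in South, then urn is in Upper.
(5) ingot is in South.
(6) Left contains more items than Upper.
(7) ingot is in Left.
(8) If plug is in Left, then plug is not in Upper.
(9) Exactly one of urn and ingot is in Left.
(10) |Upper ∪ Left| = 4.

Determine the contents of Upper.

Upper = {ingot, urn}

From (5): ingot ∈ South.
From (7): ingot ∈ Left.
(9) (exactly one): urn ∉ Left.
Suppose plug ∈ Upper: no assignment then satisfies all the clues, so plug ∉ Upper.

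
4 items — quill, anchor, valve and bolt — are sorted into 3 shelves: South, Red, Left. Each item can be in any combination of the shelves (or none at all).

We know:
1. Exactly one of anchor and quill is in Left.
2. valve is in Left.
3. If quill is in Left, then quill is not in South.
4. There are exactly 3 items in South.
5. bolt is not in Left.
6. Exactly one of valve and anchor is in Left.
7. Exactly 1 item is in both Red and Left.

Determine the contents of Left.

From (2): valve ∈ Left.
From (5): bolt ∉ Left.
(6) (exactly one): anchor ∉ Left.
(1) (exactly one): quill ∈ Left.
(3): quill ∉ South.
(4): only 3 candidates remain for South, so all are in.

Left = {quill, valve}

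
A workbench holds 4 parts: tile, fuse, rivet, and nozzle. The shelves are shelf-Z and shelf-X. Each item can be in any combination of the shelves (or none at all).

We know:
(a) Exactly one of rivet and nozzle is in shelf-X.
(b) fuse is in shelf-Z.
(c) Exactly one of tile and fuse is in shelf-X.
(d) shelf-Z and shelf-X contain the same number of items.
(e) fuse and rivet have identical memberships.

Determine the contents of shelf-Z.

shelf-Z = {fuse, rivet}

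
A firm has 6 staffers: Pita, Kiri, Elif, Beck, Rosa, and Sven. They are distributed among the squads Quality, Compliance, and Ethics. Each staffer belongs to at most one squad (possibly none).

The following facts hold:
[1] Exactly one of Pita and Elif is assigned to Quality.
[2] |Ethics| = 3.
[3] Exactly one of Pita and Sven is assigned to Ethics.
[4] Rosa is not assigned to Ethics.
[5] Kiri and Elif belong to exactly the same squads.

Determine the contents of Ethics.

Ethics = {Elif, Kiri, Sven}

From (4): Rosa ∉ Ethics.
Suppose Pita ∈ Ethics: no assignment then satisfies all the clues, so Pita ∉ Ethics.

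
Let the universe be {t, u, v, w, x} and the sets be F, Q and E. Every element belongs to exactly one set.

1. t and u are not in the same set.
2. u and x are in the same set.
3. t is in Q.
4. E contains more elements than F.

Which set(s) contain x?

x: E

From (3): t ∈ Q.
(1): u ∉ Q.
(2): x matches u: x ∉ Q.
Suppose x ∈ F: no assignment then satisfies all the clues, so x ∉ F.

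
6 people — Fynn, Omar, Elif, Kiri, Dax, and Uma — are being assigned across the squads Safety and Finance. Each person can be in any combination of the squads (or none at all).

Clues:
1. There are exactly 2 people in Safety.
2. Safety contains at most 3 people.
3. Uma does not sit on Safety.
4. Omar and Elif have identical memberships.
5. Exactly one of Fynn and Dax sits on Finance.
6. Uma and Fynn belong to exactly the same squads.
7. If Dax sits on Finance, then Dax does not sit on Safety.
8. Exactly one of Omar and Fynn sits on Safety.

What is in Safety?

From (3): Uma ∉ Safety.
(6): Fynn matches Uma: Fynn ∉ Safety.
(8) (exactly one): Omar ∈ Safety.
(4): Elif matches Omar: Elif ∈ Safety.
(1): Safety already has 2, so the rest are out.

Safety = {Elif, Omar}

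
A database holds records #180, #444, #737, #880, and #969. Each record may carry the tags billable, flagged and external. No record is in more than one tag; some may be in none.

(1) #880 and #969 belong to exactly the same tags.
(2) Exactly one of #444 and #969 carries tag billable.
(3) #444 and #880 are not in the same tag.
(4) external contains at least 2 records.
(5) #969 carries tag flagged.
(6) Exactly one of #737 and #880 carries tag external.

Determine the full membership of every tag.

billable = {#444}; flagged = {#880, #969}; external = {#180, #737}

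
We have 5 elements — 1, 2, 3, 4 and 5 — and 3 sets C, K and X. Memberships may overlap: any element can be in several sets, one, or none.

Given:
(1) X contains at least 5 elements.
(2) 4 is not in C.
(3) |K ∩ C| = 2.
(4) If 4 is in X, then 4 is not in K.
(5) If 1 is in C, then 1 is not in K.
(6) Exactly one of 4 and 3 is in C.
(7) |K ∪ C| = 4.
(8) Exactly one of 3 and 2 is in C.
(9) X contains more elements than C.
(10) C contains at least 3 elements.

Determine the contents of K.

K = {2, 3, 5}

From (2): 4 ∉ C.
(1): only 5 candidates remain for X, so all are in.
(4): 4 ∉ K.
(6) (exactly one): 3 ∈ C.
(8) (exactly one): 2 ∉ C.
(10): only 3 candidates remain for C, so all are in.
(5): 1 ∉ K.
Suppose 2 ∉ K: no assignment then satisfies all the clues, so 2 ∈ K.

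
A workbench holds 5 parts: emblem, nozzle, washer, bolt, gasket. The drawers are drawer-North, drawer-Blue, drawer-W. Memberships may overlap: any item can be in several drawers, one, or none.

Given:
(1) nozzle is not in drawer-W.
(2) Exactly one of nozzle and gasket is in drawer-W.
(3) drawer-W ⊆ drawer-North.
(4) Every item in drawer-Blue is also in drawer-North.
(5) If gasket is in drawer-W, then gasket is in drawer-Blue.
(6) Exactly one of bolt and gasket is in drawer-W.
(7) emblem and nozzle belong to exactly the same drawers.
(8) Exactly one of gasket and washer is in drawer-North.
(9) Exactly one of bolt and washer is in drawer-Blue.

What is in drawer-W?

drawer-W = {gasket}

From (1): nozzle ∉ drawer-W.
(2) (exactly one): gasket ∈ drawer-W.
(3) with gasket ∈ drawer-W: gasket ∈ drawer-North.
(5): gasket ∈ drawer-Blue.
(6) (exactly one): bolt ∉ drawer-W.
(7): emblem matches nozzle: emblem ∉ drawer-W.
(8) (exactly one): washer ∉ drawer-North.
(3) contrapositive: washer ∉ drawer-W.
(4) contrapositive: washer ∉ drawer-Blue.
(9) (exactly one): bolt ∈ drawer-Blue.
(4) with bolt ∈ drawer-Blue: bolt ∈ drawer-North.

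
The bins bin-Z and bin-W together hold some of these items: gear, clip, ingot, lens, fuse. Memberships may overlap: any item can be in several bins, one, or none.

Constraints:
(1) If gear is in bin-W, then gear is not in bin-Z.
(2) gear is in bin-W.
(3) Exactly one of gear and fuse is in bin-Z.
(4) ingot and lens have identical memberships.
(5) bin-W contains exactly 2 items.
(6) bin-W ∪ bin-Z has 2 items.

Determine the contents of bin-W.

bin-W = {fuse, gear}

From (2): gear ∈ bin-W.
(1): gear ∉ bin-Z.
(3) (exactly one): fuse ∈ bin-Z.
Suppose clip ∈ bin-W: no assignment then satisfies all the clues, so clip ∉ bin-W.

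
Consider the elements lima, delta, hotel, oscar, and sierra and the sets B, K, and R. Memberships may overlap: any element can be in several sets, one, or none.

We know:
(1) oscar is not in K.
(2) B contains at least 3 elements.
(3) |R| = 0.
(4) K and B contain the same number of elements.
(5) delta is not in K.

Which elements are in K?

K = {hotel, lima, sierra}

From (1): oscar ∉ K.
From (5): delta ∉ K.
(3): R already has 0, so the rest are out.
Suppose lima ∉ K: no assignment then satisfies all the clues, so lima ∈ K.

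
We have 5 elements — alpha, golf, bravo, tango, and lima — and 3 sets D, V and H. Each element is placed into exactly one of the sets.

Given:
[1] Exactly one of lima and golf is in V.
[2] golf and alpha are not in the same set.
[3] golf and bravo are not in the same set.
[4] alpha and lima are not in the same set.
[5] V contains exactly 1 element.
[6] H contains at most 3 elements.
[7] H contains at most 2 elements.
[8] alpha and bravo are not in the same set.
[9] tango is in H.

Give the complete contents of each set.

D = {bravo, lima}; V = {golf}; H = {alpha, tango}

From (9): tango ∈ H.
Suppose alpha ∈ D: no assignment then satisfies all the clues, so alpha ∉ D.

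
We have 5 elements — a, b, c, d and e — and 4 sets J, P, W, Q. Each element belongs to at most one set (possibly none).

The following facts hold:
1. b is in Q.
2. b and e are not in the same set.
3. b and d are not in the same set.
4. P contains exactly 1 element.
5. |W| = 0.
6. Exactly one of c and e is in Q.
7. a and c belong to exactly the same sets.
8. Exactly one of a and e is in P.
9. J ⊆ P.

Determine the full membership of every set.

J = {}; P = {e}; W = {}; Q = {a, b, c}

From (1): b ∈ Q.
(2): e ∉ Q.
(3): d ∉ Q.
(5): W already has 0, so the rest are out.
(6) (exactly one): c ∈ Q.
(7): a matches c: a ∉ J.
(7): a matches c: a ∉ P.
(7): a matches c: a ∈ Q.
(8) (exactly one): e ∈ P.
(4): P already has 1, so the rest are out.
(9) contrapositive: d ∉ J.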